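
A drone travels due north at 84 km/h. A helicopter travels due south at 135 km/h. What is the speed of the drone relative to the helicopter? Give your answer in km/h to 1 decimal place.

Taking east as x and north as y: drone velocity = (0.000, 84.000) km/h; helicopter velocity = (0.000, -135.000) km/h.
Velocity of drone relative to helicopter = (0.000, 84.000) − (0.000, -135.000) = (0.000, 219.000) km/h.
Magnitude = |(0.000, 219.000)| = 219.000 km/h.

219.0 km/h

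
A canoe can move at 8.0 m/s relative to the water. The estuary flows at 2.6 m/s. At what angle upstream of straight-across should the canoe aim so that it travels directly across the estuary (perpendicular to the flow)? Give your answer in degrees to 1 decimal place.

To cancel the current, the upstream component of the canoe's velocity must equal the flow: 8.0 sin θ = 2.6.
sin θ = 2.6 / 8.0 = 0.3250.
θ = arcsin(0.3250) = 18.966°.

19.0°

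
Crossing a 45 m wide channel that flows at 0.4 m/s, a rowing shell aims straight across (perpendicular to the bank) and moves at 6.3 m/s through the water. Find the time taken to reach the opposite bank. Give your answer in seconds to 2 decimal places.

7.14 s

The component of the rowing shell's velocity perpendicular to the bank is 6.3 m/s.
Only the cross-stream component determines the crossing time; the current contributes nothing perpendicular to the bank.
Time = 45 / 6.300 = 7.143 s.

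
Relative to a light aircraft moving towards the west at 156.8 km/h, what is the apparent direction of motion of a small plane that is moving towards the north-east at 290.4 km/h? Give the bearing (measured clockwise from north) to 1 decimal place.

Taking east as x and north as y: small plane velocity = (205.344, 205.344) km/h; light aircraft velocity = (-156.800, 0.000) km/h.
Velocity of small plane relative to light aircraft = (205.344, 205.344) − (-156.800, 0.000) = (362.144, 205.344) km/h.
Bearing = atan2(362.14, 205.34) = 60.45° clockwise from north.

060.4°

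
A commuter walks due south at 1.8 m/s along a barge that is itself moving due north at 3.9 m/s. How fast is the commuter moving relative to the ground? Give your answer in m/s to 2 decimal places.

2.10 m/s

Taking east as x and north as y: barge velocity = (0.000, 3.900) m/s; commuter velocity relative to barge = (0.000, -1.800) m/s.
Velocity relative to ground = (0.000, 3.900) + (0.000, -1.800) = (0.000, 2.100) m/s.
Speed = |(0.000, 2.100)| = 2.100 m/s.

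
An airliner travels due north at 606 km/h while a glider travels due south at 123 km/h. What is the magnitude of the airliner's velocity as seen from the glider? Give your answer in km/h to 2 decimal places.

729.00 km/h

Taking east as x and north as y: airliner velocity = (0.000, 606.000) km/h; glider velocity = (0.000, -123.000) km/h.
Velocity of airliner relative to glider = (0.000, 606.000) − (0.000, -123.000) = (0.000, 729.000) km/h.
Magnitude = |(0.000, 729.000)| = 729.000 km/h.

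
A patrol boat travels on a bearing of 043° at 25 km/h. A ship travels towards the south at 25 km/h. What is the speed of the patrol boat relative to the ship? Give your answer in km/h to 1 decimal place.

46.5 km/h

Taking east as x and north as y: patrol boat velocity = (17.050, 18.284) km/h; ship velocity = (0.000, -25.000) km/h.
Velocity of patrol boat relative to ship = (17.050, 18.284) − (0.000, -25.000) = (17.050, 43.284) km/h.
Magnitude = |(17.050, 43.284)| = 46.521 km/h.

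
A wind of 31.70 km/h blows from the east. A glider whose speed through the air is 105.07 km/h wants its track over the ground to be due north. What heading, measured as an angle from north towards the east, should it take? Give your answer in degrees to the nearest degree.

18°

The wind pushes perpendicular to the desired track; the heading must have a component into the wind equal to 31.70 km/h: 105.07 sin θ = 31.70.
sin θ = 0.3017, so θ = 17.560°.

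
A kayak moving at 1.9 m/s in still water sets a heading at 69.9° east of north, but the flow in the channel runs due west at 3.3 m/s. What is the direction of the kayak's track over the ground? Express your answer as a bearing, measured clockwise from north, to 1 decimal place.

Taking east as x and north as y: velocity relative to the water = (1.784, 0.653) m/s; the water relative to ground = (-3.300, 0.000) m/s.
Velocity relative to ground = (1.784, 0.653) + (-3.300, 0.000) = (-1.516, 0.653) m/s.
Bearing = atan2(-1.52, 0.65) = 293.31° clockwise from north.

293.3°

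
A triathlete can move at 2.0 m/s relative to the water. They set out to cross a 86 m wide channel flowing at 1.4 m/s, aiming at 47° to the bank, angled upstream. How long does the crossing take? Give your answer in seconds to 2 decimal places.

58.80 s

The component of the triathlete's velocity perpendicular to the bank is 2.0 × sin 47° = 1.463 m/s.
The flow acts along the bank and has no component across it.
Time = 86 / 1.463 = 58.795 s.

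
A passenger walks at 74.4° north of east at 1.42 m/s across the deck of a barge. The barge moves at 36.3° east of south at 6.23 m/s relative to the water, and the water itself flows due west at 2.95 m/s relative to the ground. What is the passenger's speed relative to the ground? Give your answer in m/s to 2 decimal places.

3.82 m/s

In east/north components (m/s): passenger relative to barge = (0.382, 1.368); barge relative to water = (3.688, -5.021); water relative to ground = (-2.950, 0.000).
Sum = (1.120, -3.653) m/s.
Speed = |(1.120, -3.653)| = 3.821 m/s.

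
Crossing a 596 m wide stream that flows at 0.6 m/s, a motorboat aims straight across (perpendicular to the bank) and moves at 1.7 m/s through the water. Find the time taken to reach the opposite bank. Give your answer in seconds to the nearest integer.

The component of the motorboat's velocity perpendicular to the bank is 1.7 m/s.
The flow acts along the bank and has no component across it.
Time = 596 / 1.700 = 350.588 s.

351 s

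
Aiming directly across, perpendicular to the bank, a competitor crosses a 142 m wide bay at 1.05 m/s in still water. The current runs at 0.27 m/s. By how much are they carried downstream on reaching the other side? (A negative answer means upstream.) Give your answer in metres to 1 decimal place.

36.5 m

Perpendicular speed = 1.050 m/s; crossing time = 142 / 1.050 = 135.238 s.
Net downstream speed = 0.270 m/s.
Drift = 0.270 × 135.238 = 36.514 m (downstream).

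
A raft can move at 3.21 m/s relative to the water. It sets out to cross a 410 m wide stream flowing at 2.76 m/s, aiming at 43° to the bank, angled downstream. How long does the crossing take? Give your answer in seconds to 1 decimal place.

187.3 s

The component of the raft's velocity perpendicular to the bank is 3.21 × sin 43° = 2.189 m/s.
The current is parallel to the bank, so it does not affect the crossing time.
Time = 410 / 2.189 = 187.282 s.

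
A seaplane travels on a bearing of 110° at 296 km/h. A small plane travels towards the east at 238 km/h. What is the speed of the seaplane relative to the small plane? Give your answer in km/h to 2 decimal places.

Taking east as x and north as y: seaplane velocity = (278.149, -101.238) km/h; small plane velocity = (238.000, 0.000) km/h.
Velocity of seaplane relative to small plane = (278.149, -101.238) − (238.000, 0.000) = (40.149, -101.238) km/h.
Magnitude = |(40.149, -101.238)| = 108.909 km/h.

108.91 km/h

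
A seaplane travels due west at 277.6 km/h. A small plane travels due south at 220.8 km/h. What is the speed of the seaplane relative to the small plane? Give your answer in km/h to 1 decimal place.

354.7 km/h

Taking east as x and north as y: seaplane velocity = (-277.600, 0.000) km/h; small plane velocity = (0.000, -220.800) km/h.
Velocity of seaplane relative to small plane = (-277.600, 0.000) − (0.000, -220.800) = (-277.600, 220.800) km/h.
Magnitude = |(-277.600, 220.800)| = 354.703 km/h.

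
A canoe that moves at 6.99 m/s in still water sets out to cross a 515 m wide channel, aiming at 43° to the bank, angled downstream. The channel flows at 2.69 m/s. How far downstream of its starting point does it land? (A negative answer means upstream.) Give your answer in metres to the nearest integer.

Perpendicular speed = 4.767 m/s; crossing time = 515 / 4.767 = 108.031 s.
Net downstream speed = 7.802 m/s.
Drift = 7.802 × 108.031 = 842.872 m (downstream).

843 m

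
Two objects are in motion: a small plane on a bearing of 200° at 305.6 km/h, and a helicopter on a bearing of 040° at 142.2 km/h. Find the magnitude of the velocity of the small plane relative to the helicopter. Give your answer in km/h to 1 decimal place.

441.9 km/h

Taking east as x and north as y: small plane velocity = (-104.521, -287.170) km/h; helicopter velocity = (91.404, 108.932) km/h.
Velocity of small plane relative to helicopter = (-104.521, -287.170) − (91.404, 108.932) = (-195.926, -396.102) km/h.
Magnitude = |(-195.926, -396.102)| = 441.909 km/h.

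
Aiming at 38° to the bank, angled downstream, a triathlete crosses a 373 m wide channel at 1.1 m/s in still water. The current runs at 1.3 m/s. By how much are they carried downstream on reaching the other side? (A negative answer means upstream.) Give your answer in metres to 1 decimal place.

Perpendicular speed = 0.677 m/s; crossing time = 373 / 0.677 = 550.775 s.
Net downstream speed = 2.167 m/s.
Drift = 2.167 × 550.775 = 1193.426 m (downstream).

1193.4 m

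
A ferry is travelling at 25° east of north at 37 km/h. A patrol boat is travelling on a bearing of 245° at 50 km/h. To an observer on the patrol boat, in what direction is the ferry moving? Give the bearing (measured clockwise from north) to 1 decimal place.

048.1°

Taking east as x and north as y: ferry velocity = (15.637, 33.533) km/h; patrol boat velocity = (-45.315, -21.131) km/h.
Velocity of ferry relative to patrol boat = (15.637, 33.533) − (-45.315, -21.131) = (60.952, 54.664) km/h.
Bearing = atan2(60.95, 54.66) = 48.11° clockwise from north.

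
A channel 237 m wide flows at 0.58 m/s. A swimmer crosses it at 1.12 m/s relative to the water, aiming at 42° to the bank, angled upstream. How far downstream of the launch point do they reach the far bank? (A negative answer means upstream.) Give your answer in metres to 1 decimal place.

-79.8 m

Perpendicular speed = 0.749 m/s; crossing time = 237 / 0.749 = 316.242 s.
Net downstream speed = -0.252 m/s.
Drift = -0.252 × 316.242 = -79.795 m (upstream).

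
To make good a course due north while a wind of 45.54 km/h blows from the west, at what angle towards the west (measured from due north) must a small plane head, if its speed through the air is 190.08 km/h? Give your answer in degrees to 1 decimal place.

The wind pushes perpendicular to the desired track; the heading must have a component into the wind equal to 45.54 km/h: 190.08 sin θ = 45.54.
sin θ = 0.2396, so θ = 13.862°.

13.9°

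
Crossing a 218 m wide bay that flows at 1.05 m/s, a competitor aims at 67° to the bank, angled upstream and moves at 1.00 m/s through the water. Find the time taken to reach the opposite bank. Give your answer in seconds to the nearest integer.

237 s

The component of the competitor's velocity perpendicular to the bank is 1.00 × sin 67° = 0.921 m/s.
The current is parallel to the bank, so it does not affect the crossing time.
Time = 218 / 0.921 = 236.827 s.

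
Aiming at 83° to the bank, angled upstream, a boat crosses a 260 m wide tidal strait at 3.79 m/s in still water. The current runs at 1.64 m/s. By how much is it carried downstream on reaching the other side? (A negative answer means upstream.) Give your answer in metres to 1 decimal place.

Perpendicular speed = 3.762 m/s; crossing time = 260 / 3.762 = 69.117 s.
Net downstream speed = 1.178 m/s.
Drift = 1.178 × 69.117 = 81.428 m (downstream).

81.4 m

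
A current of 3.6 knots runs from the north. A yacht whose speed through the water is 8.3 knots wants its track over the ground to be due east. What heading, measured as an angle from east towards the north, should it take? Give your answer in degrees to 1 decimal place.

25.7°

The current pushes perpendicular to the desired track; the heading must have a component into the current equal to 3.6 knots: 8.3 sin θ = 3.6.
sin θ = 0.4337, so θ = 25.705°.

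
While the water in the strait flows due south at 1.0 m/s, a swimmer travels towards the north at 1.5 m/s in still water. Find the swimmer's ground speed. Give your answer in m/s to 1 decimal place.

0.5 m/s

Taking east as x and north as y: velocity relative to the water = (0.000, 1.500) m/s; the water relative to ground = (0.000, -1.000) m/s.
Velocity relative to ground = (0.000, 1.500) + (0.000, -1.000) = (0.000, 0.500) m/s.
Speed = |(0.000, 0.500)| = 0.500 m/s.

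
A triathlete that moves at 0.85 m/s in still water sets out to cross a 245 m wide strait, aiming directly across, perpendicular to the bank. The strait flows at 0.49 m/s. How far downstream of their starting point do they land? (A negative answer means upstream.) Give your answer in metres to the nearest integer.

Perpendicular speed = 0.850 m/s; crossing time = 245 / 0.850 = 288.235 s.
Net downstream speed = 0.490 m/s.
Drift = 0.490 × 288.235 = 141.235 m (downstream).

141 m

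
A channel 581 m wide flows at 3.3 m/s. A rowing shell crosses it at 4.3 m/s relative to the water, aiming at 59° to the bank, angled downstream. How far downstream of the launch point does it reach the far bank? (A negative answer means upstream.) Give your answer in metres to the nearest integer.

869 m

Perpendicular speed = 3.686 m/s; crossing time = 581 / 3.686 = 157.631 s.
Net downstream speed = 5.515 m/s.
Drift = 5.515 × 157.631 = 869.283 m (downstream).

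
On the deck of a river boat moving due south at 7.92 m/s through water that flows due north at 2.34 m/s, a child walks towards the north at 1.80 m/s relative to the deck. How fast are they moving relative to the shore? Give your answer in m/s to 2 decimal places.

In east/north components (m/s): child relative to river boat = (0.000, 1.800); river boat relative to water = (0.000, -7.920); water relative to ground = (0.000, 2.340).
Sum = (0.000, -3.780) m/s.
Speed = |(0.000, -3.780)| = 3.780 m/s.

3.78 m/s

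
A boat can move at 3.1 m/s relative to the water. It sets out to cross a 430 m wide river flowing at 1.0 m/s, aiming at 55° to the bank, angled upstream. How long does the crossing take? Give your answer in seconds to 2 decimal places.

The component of the boat's velocity perpendicular to the bank is 3.1 × sin 55° = 2.539 m/s.
The flow acts along the bank and has no component across it.
Time = 430 / 2.539 = 169.333 s.

169.33 s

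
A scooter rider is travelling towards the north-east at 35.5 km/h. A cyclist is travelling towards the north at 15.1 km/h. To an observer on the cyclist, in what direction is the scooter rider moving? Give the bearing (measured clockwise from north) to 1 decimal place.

Taking east as x and north as y: scooter rider velocity = (25.102, 25.102) km/h; cyclist velocity = (0.000, 15.100) km/h.
Velocity of scooter rider relative to cyclist = (25.102, 25.102) − (0.000, 15.100) = (25.102, 10.002) km/h.
Bearing = atan2(25.10, 10.00) = 68.27° clockwise from north.

068.3°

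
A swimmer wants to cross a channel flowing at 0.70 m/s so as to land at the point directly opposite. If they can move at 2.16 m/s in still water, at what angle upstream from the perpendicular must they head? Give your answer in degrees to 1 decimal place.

To cancel the current, the upstream component of the swimmer's velocity must equal the flow: 2.16 sin θ = 0.70.
sin θ = 0.70 / 2.16 = 0.3241.
θ = arcsin(0.3241) = 18.909°.

18.9°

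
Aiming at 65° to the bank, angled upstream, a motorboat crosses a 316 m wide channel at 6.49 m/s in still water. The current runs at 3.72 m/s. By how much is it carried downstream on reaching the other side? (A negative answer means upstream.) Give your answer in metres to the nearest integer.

Perpendicular speed = 5.882 m/s; crossing time = 316 / 5.882 = 53.724 s.
Net downstream speed = 0.977 m/s.
Drift = 0.977 × 53.724 = 52.499 m (downstream).

52 m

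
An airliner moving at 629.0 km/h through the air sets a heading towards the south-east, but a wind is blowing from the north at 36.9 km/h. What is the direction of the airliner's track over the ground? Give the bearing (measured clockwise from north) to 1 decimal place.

Taking east as x and north as y: velocity relative to the air = (444.770, -444.770) km/h; the air relative to ground = (0.000, -36.900) km/h.
Velocity relative to ground = (444.770, -444.770) + (0.000, -36.900) = (444.770, -481.670) km/h.
Bearing = atan2(444.77, -481.67) = 137.28° clockwise from north.

137.3°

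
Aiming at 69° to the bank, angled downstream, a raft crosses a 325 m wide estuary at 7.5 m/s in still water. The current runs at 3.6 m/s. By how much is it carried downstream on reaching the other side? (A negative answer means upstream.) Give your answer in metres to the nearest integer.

Perpendicular speed = 7.002 m/s; crossing time = 325 / 7.002 = 46.416 s.
Net downstream speed = 6.288 m/s.
Drift = 6.288 × 46.416 = 291.854 m (downstream).

292 m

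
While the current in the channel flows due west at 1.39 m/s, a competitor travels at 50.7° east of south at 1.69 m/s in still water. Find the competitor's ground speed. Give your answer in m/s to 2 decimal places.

Taking east as x and north as y: velocity relative to the water = (1.308, -1.070) m/s; the water relative to ground = (-1.390, 0.000) m/s.
Velocity relative to ground = (1.308, -1.070) + (-1.390, 0.000) = (-0.082, -1.070) m/s.
Speed = |(-0.082, -1.070)| = 1.074 m/s.

1.07 m/s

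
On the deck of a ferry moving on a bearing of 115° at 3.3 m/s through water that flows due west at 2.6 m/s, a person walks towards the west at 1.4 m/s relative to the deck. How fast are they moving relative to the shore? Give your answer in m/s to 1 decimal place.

In east/north components (m/s): person relative to ferry = (-1.400, 0.000); ferry relative to water = (2.991, -1.395); water relative to ground = (-2.600, 0.000).
Sum = (-1.009, -1.395) m/s.
Speed = |(-1.009, -1.395)| = 1.721 m/s.

1.7 m/s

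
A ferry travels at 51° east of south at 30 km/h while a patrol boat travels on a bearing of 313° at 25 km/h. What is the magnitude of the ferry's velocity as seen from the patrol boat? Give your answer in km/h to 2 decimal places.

54.97 km/h

Taking east as x and north as y: ferry velocity = (23.314, -18.880) km/h; patrol boat velocity = (-18.284, 17.050) km/h.
Velocity of ferry relative to patrol boat = (23.314, -18.880) − (-18.284, 17.050) = (41.598, -35.930) km/h.
Magnitude = |(41.598, -35.930)| = 54.967 km/h.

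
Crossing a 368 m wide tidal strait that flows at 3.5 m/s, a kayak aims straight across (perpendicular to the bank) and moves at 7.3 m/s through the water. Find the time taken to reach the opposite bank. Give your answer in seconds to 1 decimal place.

50.4 s

The component of the kayak's velocity perpendicular to the bank is 7.3 m/s.
The current is parallel to the bank, so it does not affect the crossing time.
Time = 368 / 7.300 = 50.411 s.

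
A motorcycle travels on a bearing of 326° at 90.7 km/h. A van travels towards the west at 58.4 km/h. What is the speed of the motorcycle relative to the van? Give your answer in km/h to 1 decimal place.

75.6 km/h

Taking east as x and north as y: motorcycle velocity = (-50.719, 75.194) km/h; van velocity = (-58.400, 0.000) km/h.
Velocity of motorcycle relative to van = (-50.719, 75.194) − (-58.400, 0.000) = (7.681, 75.194) km/h.
Magnitude = |(7.681, 75.194)| = 75.585 km/h.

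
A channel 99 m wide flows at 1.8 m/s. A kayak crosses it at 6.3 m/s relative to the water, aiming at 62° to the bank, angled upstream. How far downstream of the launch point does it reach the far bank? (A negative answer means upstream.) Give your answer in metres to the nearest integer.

Perpendicular speed = 5.563 m/s; crossing time = 99 / 5.563 = 17.798 s.
Net downstream speed = -1.158 m/s.
Drift = -1.158 × 17.798 = -20.604 m (upstream).

-21 m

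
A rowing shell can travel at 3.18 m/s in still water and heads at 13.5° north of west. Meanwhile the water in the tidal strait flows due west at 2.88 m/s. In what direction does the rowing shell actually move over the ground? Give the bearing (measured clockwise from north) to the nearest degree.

277°

Taking east as x and north as y: velocity relative to the water = (-3.092, 0.742) m/s; the water relative to ground = (-2.880, 0.000) m/s.
Velocity relative to ground = (-3.092, 0.742) + (-2.880, 0.000) = (-5.972, 0.742) m/s.
Bearing = atan2(-5.97, 0.74) = 277.09° clockwise from north.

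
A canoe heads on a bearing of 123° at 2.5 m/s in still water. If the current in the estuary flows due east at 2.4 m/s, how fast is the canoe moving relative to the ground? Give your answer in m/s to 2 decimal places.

Taking east as x and north as y: velocity relative to the water = (2.097, -1.362) m/s; the water relative to ground = (2.400, 0.000) m/s.
Velocity relative to ground = (2.097, -1.362) + (2.400, 0.000) = (4.497, -1.362) m/s.
Speed = |(4.497, -1.362)| = 4.698 m/s.

4.70 m/s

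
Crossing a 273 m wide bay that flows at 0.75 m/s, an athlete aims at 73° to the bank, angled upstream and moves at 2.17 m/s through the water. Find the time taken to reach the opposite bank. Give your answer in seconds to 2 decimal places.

131.55 s

The component of the athlete's velocity perpendicular to the bank is 2.17 × sin 73° = 2.075 m/s.
Only the cross-stream component determines the crossing time; the current contributes nothing perpendicular to the bank.
Time = 273 / 2.075 = 131.555 s.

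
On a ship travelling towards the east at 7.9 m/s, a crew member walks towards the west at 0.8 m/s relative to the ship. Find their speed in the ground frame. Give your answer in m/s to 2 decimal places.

Taking east as x and north as y: ship velocity = (7.900, 0.000) m/s; crew member velocity relative to ship = (-0.800, 0.000) m/s.
Velocity relative to ground = (7.900, 0.000) + (-0.800, 0.000) = (7.100, 0.000) m/s.
Speed = |(7.100, 0.000)| = 7.100 m/s.

7.10 m/s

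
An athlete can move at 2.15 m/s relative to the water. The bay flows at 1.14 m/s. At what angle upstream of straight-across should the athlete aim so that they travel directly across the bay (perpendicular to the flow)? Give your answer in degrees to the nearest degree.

To cancel the current, the upstream component of the athlete's velocity must equal the flow: 2.15 sin θ = 1.14.
sin θ = 1.14 / 2.15 = 0.5302.
θ = arcsin(0.5302) = 32.021°.

32°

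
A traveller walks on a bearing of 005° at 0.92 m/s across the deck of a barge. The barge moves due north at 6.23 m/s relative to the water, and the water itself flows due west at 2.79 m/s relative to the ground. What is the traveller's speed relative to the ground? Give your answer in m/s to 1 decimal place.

In east/north components (m/s): traveller relative to barge = (0.080, 0.916); barge relative to water = (0.000, 6.230); water relative to ground = (-2.790, 0.000).
Sum = (-2.710, 7.146) m/s.
Speed = |(-2.710, 7.146)| = 7.643 m/s.

7.6 m/s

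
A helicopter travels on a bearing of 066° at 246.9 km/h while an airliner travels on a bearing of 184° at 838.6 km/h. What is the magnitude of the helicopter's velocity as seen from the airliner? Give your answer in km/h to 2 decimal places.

Taking east as x and north as y: helicopter velocity = (225.554, 100.423) km/h; airliner velocity = (-58.498, -836.557) km/h.
Velocity of helicopter relative to airliner = (225.554, 100.423) − (-58.498, -836.557) = (284.052, 936.980) km/h.
Magnitude = |(284.052, 936.980)| = 979.090 km/h.

979.09 km/h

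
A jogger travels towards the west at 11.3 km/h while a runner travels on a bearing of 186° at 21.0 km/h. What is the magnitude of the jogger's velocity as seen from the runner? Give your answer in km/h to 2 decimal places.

22.78 km/h

Taking east as x and north as y: jogger velocity = (-11.300, 0.000) km/h; runner velocity = (-2.195, -20.885) km/h.
Velocity of jogger relative to runner = (-11.300, 0.000) − (-2.195, -20.885) = (-9.105, 20.885) km/h.
Magnitude = |(-9.105, 20.885)| = 22.783 km/h.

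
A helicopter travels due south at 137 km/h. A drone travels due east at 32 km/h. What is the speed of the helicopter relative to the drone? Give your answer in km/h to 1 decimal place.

140.7 km/h

Taking east as x and north as y: helicopter velocity = (0.000, -137.000) km/h; drone velocity = (32.000, 0.000) km/h.
Velocity of helicopter relative to drone = (0.000, -137.000) − (32.000, 0.000) = (-32.000, -137.000) km/h.
Magnitude = |(-32.000, -137.000)| = 140.688 km/h.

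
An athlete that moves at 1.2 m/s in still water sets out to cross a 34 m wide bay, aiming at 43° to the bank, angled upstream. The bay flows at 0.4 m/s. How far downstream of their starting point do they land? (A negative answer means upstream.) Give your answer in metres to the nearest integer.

Perpendicular speed = 0.818 m/s; crossing time = 34 / 0.818 = 41.545 s.
Net downstream speed = -0.478 m/s.
Drift = -0.478 × 41.545 = -19.843 m (upstream).

-20 m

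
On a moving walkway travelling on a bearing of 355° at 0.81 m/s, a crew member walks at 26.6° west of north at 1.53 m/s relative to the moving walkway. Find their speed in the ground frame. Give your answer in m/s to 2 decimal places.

2.30 m/s

Taking east as x and north as y: moving walkway velocity = (-0.071, 0.807) m/s; crew member velocity relative to moving walkway = (-0.685, 1.368) m/s.
Velocity relative to ground = (-0.071, 0.807) + (-0.685, 1.368) = (-0.756, 2.175) m/s.
Speed = |(-0.756, 2.175)| = 2.303 m/s.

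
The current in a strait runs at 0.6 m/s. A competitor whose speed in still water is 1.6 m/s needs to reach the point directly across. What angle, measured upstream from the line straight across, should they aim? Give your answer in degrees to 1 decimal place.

22.0°

To cancel the current, the upstream component of the competitor's velocity must equal the flow: 1.6 sin θ = 0.6.
sin θ = 0.6 / 1.6 = 0.3750.
θ = arcsin(0.3750) = 22.024°.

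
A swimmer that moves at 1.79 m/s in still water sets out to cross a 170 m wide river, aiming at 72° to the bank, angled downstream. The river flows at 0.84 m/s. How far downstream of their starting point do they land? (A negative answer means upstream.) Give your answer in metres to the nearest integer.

Perpendicular speed = 1.702 m/s; crossing time = 170 / 1.702 = 99.860 s.
Net downstream speed = 1.393 m/s.
Drift = 1.393 × 99.860 = 139.118 m (downstream).

139 m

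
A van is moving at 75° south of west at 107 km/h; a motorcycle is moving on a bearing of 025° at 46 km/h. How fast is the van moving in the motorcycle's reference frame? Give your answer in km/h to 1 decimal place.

Taking east as x and north as y: van velocity = (-27.694, -103.354) km/h; motorcycle velocity = (19.440, 41.690) km/h.
Velocity of van relative to motorcycle = (-27.694, -103.354) − (19.440, 41.690) = (-47.134, -145.044) km/h.
Magnitude = |(-47.134, -145.044)| = 152.510 km/h.

152.5 km/h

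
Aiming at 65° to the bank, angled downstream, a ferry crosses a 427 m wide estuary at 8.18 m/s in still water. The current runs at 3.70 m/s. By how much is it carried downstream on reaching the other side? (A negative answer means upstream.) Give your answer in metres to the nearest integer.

Perpendicular speed = 7.414 m/s; crossing time = 427 / 7.414 = 57.597 s.
Net downstream speed = 7.157 m/s.
Drift = 7.157 × 57.597 = 412.222 m (downstream).

412 m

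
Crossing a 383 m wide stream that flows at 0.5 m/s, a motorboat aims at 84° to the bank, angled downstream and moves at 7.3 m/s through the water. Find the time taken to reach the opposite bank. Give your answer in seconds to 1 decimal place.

The component of the motorboat's velocity perpendicular to the bank is 7.3 × sin 84° = 7.260 m/s.
Only the cross-stream component determines the crossing time; the current contributes nothing perpendicular to the bank.
Time = 383 / 7.260 = 52.755 s.

52.8 s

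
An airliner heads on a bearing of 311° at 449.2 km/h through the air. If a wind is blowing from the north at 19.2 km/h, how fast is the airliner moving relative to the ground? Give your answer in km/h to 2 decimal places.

436.84 km/h

Taking east as x and north as y: velocity relative to the air = (-339.016, 294.702) km/h; the air relative to ground = (0.000, -19.200) km/h.
Velocity relative to ground = (-339.016, 294.702) + (0.000, -19.200) = (-339.016, 275.502) km/h.
Speed = |(-339.016, 275.502)| = 436.844 km/h.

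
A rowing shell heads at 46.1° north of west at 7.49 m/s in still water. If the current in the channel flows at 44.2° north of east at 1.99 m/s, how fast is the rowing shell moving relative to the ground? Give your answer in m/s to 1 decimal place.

Taking east as x and north as y: velocity relative to the water = (-5.194, 5.397) m/s; the water relative to ground = (1.427, 1.387) m/s.
Velocity relative to ground = (-5.194, 5.397) + (1.427, 1.387) = (-3.767, 6.784) m/s.
Speed = |(-3.767, 6.784)| = 7.760 m/s.

7.8 m/s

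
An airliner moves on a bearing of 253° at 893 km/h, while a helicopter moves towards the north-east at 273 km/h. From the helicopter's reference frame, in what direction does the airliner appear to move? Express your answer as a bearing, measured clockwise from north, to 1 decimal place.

246.6°

Taking east as x and north as y: airliner velocity = (-853.980, -261.088) km/h; helicopter velocity = (193.040, 193.040) km/h.
Velocity of airliner relative to helicopter = (-853.980, -261.088) − (193.040, 193.040) = (-1047.020, -454.128) km/h.
Bearing = atan2(-1047.02, -454.13) = 246.55° clockwise from north.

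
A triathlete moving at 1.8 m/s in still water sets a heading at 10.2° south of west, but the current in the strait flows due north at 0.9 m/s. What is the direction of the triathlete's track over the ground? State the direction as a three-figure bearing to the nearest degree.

Taking east as x and north as y: velocity relative to the water = (-1.772, -0.319) m/s; the water relative to ground = (0.000, 0.900) m/s.
Velocity relative to ground = (-1.772, -0.319) + (0.000, 0.900) = (-1.772, 0.581) m/s.
Bearing = atan2(-1.77, 0.58) = 288.16° clockwise from north.

288°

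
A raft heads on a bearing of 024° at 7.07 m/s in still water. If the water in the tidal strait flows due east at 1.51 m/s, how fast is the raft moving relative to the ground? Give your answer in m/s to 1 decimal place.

7.8 m/s

Taking east as x and north as y: velocity relative to the water = (2.876, 6.459) m/s; the water relative to ground = (1.510, 0.000) m/s.
Velocity relative to ground = (2.876, 6.459) + (1.510, 0.000) = (4.386, 6.459) m/s.
Speed = |(4.386, 6.459)| = 7.807 m/s.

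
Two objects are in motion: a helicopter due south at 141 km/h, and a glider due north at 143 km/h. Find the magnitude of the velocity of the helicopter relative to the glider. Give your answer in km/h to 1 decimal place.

284.0 km/h

Taking east as x and north as y: helicopter velocity = (0.000, -141.000) km/h; glider velocity = (0.000, 143.000) km/h.
Velocity of helicopter relative to glider = (0.000, -141.000) − (0.000, 143.000) = (0.000, -284.000) km/h.
Magnitude = |(0.000, -284.000)| = 284.000 km/h.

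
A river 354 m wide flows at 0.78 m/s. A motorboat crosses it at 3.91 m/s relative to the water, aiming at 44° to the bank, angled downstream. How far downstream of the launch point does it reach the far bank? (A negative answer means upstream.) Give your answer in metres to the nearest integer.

468 m

Perpendicular speed = 2.716 m/s; crossing time = 354 / 2.716 = 130.333 s.
Net downstream speed = 3.593 m/s.
Drift = 3.593 × 130.333 = 468.238 m (downstream).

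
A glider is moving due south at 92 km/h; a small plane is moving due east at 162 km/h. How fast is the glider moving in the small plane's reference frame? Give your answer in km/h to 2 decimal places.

Taking east as x and north as y: glider velocity = (0.000, -92.000) km/h; small plane velocity = (162.000, 0.000) km/h.
Velocity of glider relative to small plane = (0.000, -92.000) − (162.000, 0.000) = (-162.000, -92.000) km/h.
Magnitude = |(-162.000, -92.000)| = 186.301 km/h.

186.30 km/h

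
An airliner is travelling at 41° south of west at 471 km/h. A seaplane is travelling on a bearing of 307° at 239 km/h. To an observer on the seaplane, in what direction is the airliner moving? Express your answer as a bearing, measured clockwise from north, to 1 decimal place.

200.0°

Taking east as x and north as y: airliner velocity = (-355.468, -309.004) km/h; seaplane velocity = (-190.874, 143.834) km/h.
Velocity of airliner relative to seaplane = (-355.468, -309.004) − (-190.874, 143.834) = (-164.594, -452.838) km/h.
Bearing = atan2(-164.59, -452.84) = 199.97° clockwise from north.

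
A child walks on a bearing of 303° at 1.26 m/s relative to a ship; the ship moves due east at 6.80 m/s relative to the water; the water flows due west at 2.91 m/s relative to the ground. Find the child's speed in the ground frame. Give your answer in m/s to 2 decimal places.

2.92 m/s

In east/north components (m/s): child relative to ship = (-1.057, 0.686); ship relative to water = (6.800, 0.000); water relative to ground = (-2.910, 0.000).
Sum = (2.833, 0.686) m/s.
Speed = |(2.833, 0.686)| = 2.915 m/s.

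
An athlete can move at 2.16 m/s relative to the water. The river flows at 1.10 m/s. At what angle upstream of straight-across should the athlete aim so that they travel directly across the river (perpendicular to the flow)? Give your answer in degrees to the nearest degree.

31°

To cancel the current, the upstream component of the athlete's velocity must equal the flow: 2.16 sin θ = 1.10.
sin θ = 1.10 / 2.16 = 0.5093.
θ = arcsin(0.5093) = 30.615°.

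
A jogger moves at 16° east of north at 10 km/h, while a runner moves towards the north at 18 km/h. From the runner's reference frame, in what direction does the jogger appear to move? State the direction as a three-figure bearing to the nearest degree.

162°

Taking east as x and north as y: jogger velocity = (2.756, 9.613) km/h; runner velocity = (0.000, 18.000) km/h.
Velocity of jogger relative to runner = (2.756, 9.613) − (0.000, 18.000) = (2.756, -8.387) km/h.
Bearing = atan2(2.76, -8.39) = 161.81° clockwise from north.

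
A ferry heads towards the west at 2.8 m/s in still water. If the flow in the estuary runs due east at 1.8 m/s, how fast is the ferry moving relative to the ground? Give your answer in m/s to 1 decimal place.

Taking east as x and north as y: velocity relative to the water = (-2.800, 0.000) m/s; the water relative to ground = (1.800, 0.000) m/s.
Velocity relative to ground = (-2.800, 0.000) + (1.800, 0.000) = (-1.000, 0.000) m/s.
Speed = |(-1.000, 0.000)| = 1.000 m/s.

1.0 m/s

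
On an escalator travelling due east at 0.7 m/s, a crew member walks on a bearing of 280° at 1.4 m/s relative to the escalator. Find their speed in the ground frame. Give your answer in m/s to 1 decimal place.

0.7 m/s

Taking east as x and north as y: escalator velocity = (0.700, 0.000) m/s; crew member velocity relative to escalator = (-1.379, 0.243) m/s.
Velocity relative to ground = (0.700, 0.000) + (-1.379, 0.243) = (-0.679, 0.243) m/s.
Speed = |(-0.679, 0.243)| = 0.721 m/s.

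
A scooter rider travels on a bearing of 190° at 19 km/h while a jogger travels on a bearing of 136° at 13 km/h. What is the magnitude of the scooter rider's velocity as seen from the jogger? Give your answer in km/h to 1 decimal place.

15.5 km/h

Taking east as x and north as y: scooter rider velocity = (-3.299, -18.711) km/h; jogger velocity = (9.031, -9.351) km/h.
Velocity of scooter rider relative to jogger = (-3.299, -18.711) − (9.031, -9.351) = (-12.330, -9.360) km/h.
Magnitude = |(-12.330, -9.360)| = 15.480 km/h.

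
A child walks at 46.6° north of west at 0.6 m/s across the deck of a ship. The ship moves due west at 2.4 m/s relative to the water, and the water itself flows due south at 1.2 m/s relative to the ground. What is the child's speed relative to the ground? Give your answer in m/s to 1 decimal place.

In east/north components (m/s): child relative to ship = (-0.412, 0.436); ship relative to water = (-2.400, 0.000); water relative to ground = (0.000, -1.200).
Sum = (-2.812, -0.764) m/s.
Speed = |(-2.812, -0.764)| = 2.914 m/s.

2.9 m/s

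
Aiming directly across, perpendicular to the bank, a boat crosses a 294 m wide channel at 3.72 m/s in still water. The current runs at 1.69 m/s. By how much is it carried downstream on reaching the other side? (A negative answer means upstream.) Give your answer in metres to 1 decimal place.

133.6 m

Perpendicular speed = 3.720 m/s; crossing time = 294 / 3.720 = 79.032 s.
Net downstream speed = 1.690 m/s.
Drift = 1.690 × 79.032 = 133.565 m (downstream).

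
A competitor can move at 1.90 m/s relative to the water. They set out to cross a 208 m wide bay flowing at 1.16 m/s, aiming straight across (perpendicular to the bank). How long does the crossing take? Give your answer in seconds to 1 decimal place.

The component of the competitor's velocity perpendicular to the bank is 1.90 m/s.
The current is parallel to the bank, so it does not affect the crossing time.
Time = 208 / 1.900 = 109.474 s.

109.5 s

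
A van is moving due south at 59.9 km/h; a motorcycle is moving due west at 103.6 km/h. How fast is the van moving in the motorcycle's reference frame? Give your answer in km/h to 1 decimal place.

119.7 km/h

Taking east as x and north as y: van velocity = (0.000, -59.900) km/h; motorcycle velocity = (-103.600, 0.000) km/h.
Velocity of van relative to motorcycle = (0.000, -59.900) − (-103.600, 0.000) = (103.600, -59.900) km/h.
Magnitude = |(103.600, -59.900)| = 119.670 km/h.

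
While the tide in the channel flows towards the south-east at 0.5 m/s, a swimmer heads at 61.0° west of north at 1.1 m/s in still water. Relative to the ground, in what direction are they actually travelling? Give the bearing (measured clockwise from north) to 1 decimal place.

Taking east as x and north as y: velocity relative to the water = (-0.962, 0.533) m/s; the water relative to ground = (0.354, -0.354) m/s.
Velocity relative to ground = (-0.962, 0.533) + (0.354, -0.354) = (-0.609, 0.180) m/s.
Bearing = atan2(-0.61, 0.18) = 286.46° clockwise from north.

286.5°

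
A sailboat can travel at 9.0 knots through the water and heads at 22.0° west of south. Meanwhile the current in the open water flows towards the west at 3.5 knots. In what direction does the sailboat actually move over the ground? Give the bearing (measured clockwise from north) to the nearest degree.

Taking east as x and north as y: velocity relative to the water = (-3.371, -8.345) knots; the water relative to ground = (-3.500, 0.000) knots.
Velocity relative to ground = (-3.371, -8.345) + (-3.500, 0.000) = (-6.871, -8.345) knots.
Bearing = atan2(-6.87, -8.34) = 219.47° clockwise from north.

219°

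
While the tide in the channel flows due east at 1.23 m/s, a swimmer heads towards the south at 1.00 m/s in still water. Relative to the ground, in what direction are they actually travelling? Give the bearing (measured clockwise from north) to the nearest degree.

Taking east as x and north as y: velocity relative to the water = (0.000, -1.000) m/s; the water relative to ground = (1.230, 0.000) m/s.
Velocity relative to ground = (0.000, -1.000) + (1.230, 0.000) = (1.230, -1.000) m/s.
Bearing = atan2(1.23, -1.00) = 129.11° clockwise from north.

129°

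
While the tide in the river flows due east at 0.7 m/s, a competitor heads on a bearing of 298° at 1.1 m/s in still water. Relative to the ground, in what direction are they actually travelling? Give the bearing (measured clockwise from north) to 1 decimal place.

332.3°

Taking east as x and north as y: velocity relative to the water = (-0.971, 0.516) m/s; the water relative to ground = (0.700, 0.000) m/s.
Velocity relative to ground = (-0.971, 0.516) + (0.700, 0.000) = (-0.271, 0.516) m/s.
Bearing = atan2(-0.27, 0.52) = 332.29° clockwise from north.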